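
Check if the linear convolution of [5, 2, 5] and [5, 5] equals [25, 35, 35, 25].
Recompute linear convolution of [5, 2, 5] and [5, 5]: y[0] = 5×5 = 25; y[1] = 5×5 + 2×5 = 35; y[2] = 2×5 + 5×5 = 35; y[3] = 5×5 = 25 → [25, 35, 35, 25]. Given [25, 35, 35, 25] matches, so answer: Yes

Yes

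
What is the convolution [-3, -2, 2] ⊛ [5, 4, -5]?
y[0] = -3×5 = -15; y[1] = -3×4 + -2×5 = -22; y[2] = -3×-5 + -2×4 + 2×5 = 17; y[3] = -2×-5 + 2×4 = 18; y[4] = 2×-5 = -10

[-15, -22, 17, 18, -10]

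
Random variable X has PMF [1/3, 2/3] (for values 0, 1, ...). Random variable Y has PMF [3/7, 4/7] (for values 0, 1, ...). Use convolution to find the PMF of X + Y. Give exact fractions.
P(X+Y=k) = Σ_i P(X=i)·P(Y=k-i) — a convolution of [1/3, 2/3] and [3/7, 4/7]. P(X+Y=0) = (1/3)×(3/7) = 1/7; P(X+Y=1) = (1/3)×(4/7) + (2/3)×(3/7) = 4/21 + 2/7 = 10/21; P(X+Y=2) = (2/3)×(4/7) = 8/21. PMF: [1/7, 10/21, 8/21] (sums to 1 ✓)

[1/7, 10/21, 8/21]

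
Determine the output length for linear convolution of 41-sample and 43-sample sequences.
Linear/full convolution length: m + n - 1 = 41 + 43 - 1 = 83

83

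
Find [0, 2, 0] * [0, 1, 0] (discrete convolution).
y[0] = 0×0 = 0; y[1] = 0×1 + 2×0 = 0; y[2] = 0×0 + 2×1 + 0×0 = 2; y[3] = 2×0 + 0×1 = 0; y[4] = 0×0 = 0

[0, 0, 2, 0, 0]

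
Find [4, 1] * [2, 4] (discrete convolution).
y[0] = 4×2 = 8; y[1] = 4×4 + 1×2 = 18; y[2] = 1×4 = 4

[8, 18, 4]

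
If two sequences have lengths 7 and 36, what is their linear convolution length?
Linear/full convolution length: m + n - 1 = 7 + 36 - 1 = 42

42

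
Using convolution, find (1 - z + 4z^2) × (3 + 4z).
Ascending coefficients: a = [1, -1, 4], b = [3, 4]. c[0] = 1×3 = 3; c[1] = 1×4 + -1×3 = 1; c[2] = -1×4 + 4×3 = 8; c[3] = 4×4 = 16. Result coefficients: [3, 1, 8, 16] → 3 + z + 8z^2 + 16z^3

3 + z + 8z^2 + 16z^3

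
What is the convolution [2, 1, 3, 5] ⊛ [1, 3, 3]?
y[0] = 2×1 = 2; y[1] = 2×3 + 1×1 = 7; y[2] = 2×3 + 1×3 + 3×1 = 12; y[3] = 1×3 + 3×3 + 5×1 = 17; y[4] = 3×3 + 5×3 = 24; y[5] = 5×3 = 15

[2, 7, 12, 17, 24, 15]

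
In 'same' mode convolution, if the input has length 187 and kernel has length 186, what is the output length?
'Same' mode returns an output with the same length as the input: 187

187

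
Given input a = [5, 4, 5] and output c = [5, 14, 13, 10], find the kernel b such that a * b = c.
Output length 4 = len(a) + len(b) - 1 ⇒ len(b) = 2. Solve b forward using b[k] = (c[k] - Σ_{i≥1} a[i]·b[k-i]) / a[0]: b[0] = c[0] / a[0] = 5 / 5 = 1; b[1] = (c[1] - 4×1) / a[0] = (14 - 4×1) / 5 = 2. So b = [1, 2]. Forward-check [5, 4, 5] * [1, 2]: c[0] = 5×1 = 5; c[1] = 5×2 + 4×1 = 14; c[2] = 4×2 + 5×1 = 13; c[3] = 5×2 = 10 → [5, 14, 13, 10] ✓

[1, 2]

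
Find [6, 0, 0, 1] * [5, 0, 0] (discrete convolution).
y[0] = 6×5 = 30; y[1] = 6×0 + 0×5 = 0; y[2] = 6×0 + 0×0 + 0×5 = 0; y[3] = 0×0 + 0×0 + 1×5 = 5; y[4] = 0×0 + 1×0 = 0; y[5] = 1×0 = 0

[30, 0, 0, 5, 0, 0]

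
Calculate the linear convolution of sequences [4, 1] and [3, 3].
y[0] = 4×3 = 12; y[1] = 4×3 + 1×3 = 15; y[2] = 1×3 = 3

[12, 15, 3]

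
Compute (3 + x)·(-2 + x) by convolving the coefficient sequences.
Ascending coefficients: a = [3, 1], b = [-2, 1]. c[0] = 3×-2 = -6; c[1] = 3×1 + 1×-2 = 1; c[2] = 1×1 = 1. Result coefficients: [-6, 1, 1] → -6 + x + x^2

-6 + x + x^2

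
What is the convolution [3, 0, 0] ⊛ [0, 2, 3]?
y[0] = 3×0 = 0; y[1] = 3×2 + 0×0 = 6; y[2] = 3×3 + 0×2 + 0×0 = 9; y[3] = 0×3 + 0×2 = 0; y[4] = 0×3 = 0

[0, 6, 9, 0, 0]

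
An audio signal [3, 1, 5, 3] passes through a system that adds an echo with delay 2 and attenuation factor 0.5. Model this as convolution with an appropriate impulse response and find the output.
Direct-path + delayed-attenuated-path model → impulse response h = [1, 0, 0.5] (1 at lag 0, 0.5 at lag 2). Output y[n] = x[n] + 0.5·x[n - 2] (with x[n] = 0 outside 0..3): y[0] = 3 + 0.5×0 = 3; y[1] = 1 + 0.5×0 = 1; y[2] = 5 + 0.5×3 = 6.5; y[3] = 3 + 0.5×1 = 3.5; y[4] = 0 + 0.5×5 = 2.5; y[5] = 0 + 0.5×3 = 1.5. So y = [3, 1, 6.5, 3.5, 2.5, 1.5]

[3, 1, 6.5, 3.5, 2.5, 1.5]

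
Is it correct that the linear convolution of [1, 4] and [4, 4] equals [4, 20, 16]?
Recompute linear convolution of [1, 4] and [4, 4]: y[0] = 1×4 = 4; y[1] = 1×4 + 4×4 = 20; y[2] = 4×4 = 16 → [4, 20, 16]. Given [4, 20, 16] matches, so answer: Yes

Yes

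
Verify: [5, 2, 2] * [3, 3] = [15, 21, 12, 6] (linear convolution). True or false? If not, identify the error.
Recompute linear convolution of [5, 2, 2] and [3, 3]: y[0] = 5×3 = 15; y[1] = 5×3 + 2×3 = 21; y[2] = 2×3 + 2×3 = 12; y[3] = 2×3 = 6 → [15, 21, 12, 6]. Given [15, 21, 12, 6] matches, so answer: Yes

Yes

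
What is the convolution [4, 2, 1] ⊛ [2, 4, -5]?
y[0] = 4×2 = 8; y[1] = 4×4 + 2×2 = 20; y[2] = 4×-5 + 2×4 + 1×2 = -10; y[3] = 2×-5 + 1×4 = -6; y[4] = 1×-5 = -5

[8, 20, -10, -6, -5]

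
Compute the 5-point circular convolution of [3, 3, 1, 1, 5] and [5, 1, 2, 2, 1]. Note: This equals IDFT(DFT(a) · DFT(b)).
Either evaluate y[k] = Σ_j a[j]·b[(k-j) mod 5] directly, or use IDFT(DFT(a) · DFT(b)). y[0] = 3×5 + 3×1 + 1×2 + 1×2 + 5×1 = 27; y[1] = 3×1 + 3×5 + 1×1 + 1×2 + 5×2 = 31; y[2] = 3×2 + 3×1 + 1×5 + 1×1 + 5×2 = 25; y[3] = 3×2 + 3×2 + 1×1 + 1×5 + 5×1 = 23; y[4] = 3×1 + 3×2 + 1×2 + 1×1 + 5×5 = 37. Result: [27, 31, 25, 23, 37]

[27, 31, 25, 23, 37]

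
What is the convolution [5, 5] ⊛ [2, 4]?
y[0] = 5×2 = 10; y[1] = 5×4 + 5×2 = 30; y[2] = 5×4 = 20

[10, 30, 20]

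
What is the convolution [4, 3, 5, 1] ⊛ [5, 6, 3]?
y[0] = 4×5 = 20; y[1] = 4×6 + 3×5 = 39; y[2] = 4×3 + 3×6 + 5×5 = 55; y[3] = 3×3 + 5×6 + 1×5 = 44; y[4] = 5×3 + 1×6 = 21; y[5] = 1×3 = 3

[20, 39, 55, 44, 21, 3]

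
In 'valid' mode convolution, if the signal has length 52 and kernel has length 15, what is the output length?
'Valid' mode counts only positions where the kernel fully overlaps the signal: m - n + 1 = 52 - 15 + 1 = 38

38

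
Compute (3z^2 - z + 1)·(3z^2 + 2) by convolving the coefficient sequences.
Ascending coefficients: a = [1, -1, 3], b = [2, 0, 3]. c[0] = 1×2 = 2; c[1] = 1×0 + -1×2 = -2; c[2] = 1×3 + -1×0 + 3×2 = 9; c[3] = -1×3 + 3×0 = -3; c[4] = 3×3 = 9. Result coefficients: [2, -2, 9, -3, 9] → 9z^4 - 3z^3 + 9z^2 - 2z + 2

9z^4 - 3z^3 + 9z^2 - 2z + 2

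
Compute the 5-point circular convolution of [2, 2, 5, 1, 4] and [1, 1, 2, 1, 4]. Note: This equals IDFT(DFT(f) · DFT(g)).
Either evaluate y[k] = Σ_j f[j]·g[(k-j) mod 5] directly, or use IDFT(DFT(f) · DFT(g)). y[0] = 2×1 + 2×4 + 5×1 + 1×2 + 4×1 = 21; y[1] = 2×1 + 2×1 + 5×4 + 1×1 + 4×2 = 33; y[2] = 2×2 + 2×1 + 5×1 + 1×4 + 4×1 = 19; y[3] = 2×1 + 2×2 + 5×1 + 1×1 + 4×4 = 28; y[4] = 2×4 + 2×1 + 5×2 + 1×1 + 4×1 = 25. Result: [21, 33, 19, 28, 25]

[21, 33, 19, 28, 25]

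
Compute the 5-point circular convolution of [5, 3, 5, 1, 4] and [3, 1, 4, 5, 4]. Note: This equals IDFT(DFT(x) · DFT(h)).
Either evaluate y[k] = Σ_j x[j]·h[(k-j) mod 5] directly, or use IDFT(DFT(x) · DFT(h)). y[0] = 5×3 + 3×4 + 5×5 + 1×4 + 4×1 = 60; y[1] = 5×1 + 3×3 + 5×4 + 1×5 + 4×4 = 55; y[2] = 5×4 + 3×1 + 5×3 + 1×4 + 4×5 = 62; y[3] = 5×5 + 3×4 + 5×1 + 1×3 + 4×4 = 61; y[4] = 5×4 + 3×5 + 5×4 + 1×1 + 4×3 = 68. Result: [60, 55, 62, 61, 68]

[60, 55, 62, 61, 68]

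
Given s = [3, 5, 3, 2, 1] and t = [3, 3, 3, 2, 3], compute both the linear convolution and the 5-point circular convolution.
Linear: y_lin[0] = 3×3 = 9; y_lin[1] = 3×3 + 5×3 = 24; y_lin[2] = 3×3 + 5×3 + 3×3 = 33; y_lin[3] = 3×2 + 5×3 + 3×3 + 2×3 = 36; y_lin[4] = 3×3 + 5×2 + 3×3 + 2×3 + 1×3 = 37; y_lin[5] = 5×3 + 3×2 + 2×3 + 1×3 = 30; y_lin[6] = 3×3 + 2×2 + 1×3 = 16; y_lin[7] = 2×3 + 1×2 = 8; y_lin[8] = 1×3 = 3 → [9, 24, 33, 36, 37, 30, 16, 8, 3]. Circular (length 5): y[0] = 3×3 + 5×3 + 3×2 + 2×3 + 1×3 = 39; y[1] = 3×3 + 5×3 + 3×3 + 2×2 + 1×3 = 40; y[2] = 3×3 + 5×3 + 3×3 + 2×3 + 1×2 = 41; y[3] = 3×2 + 5×3 + 3×3 + 2×3 + 1×3 = 39; y[4] = 3×3 + 5×2 + 3×3 + 2×3 + 1×3 = 37 → [39, 40, 41, 39, 37]

Linear: [9, 24, 33, 36, 37, 30, 16, 8, 3], Circular: [39, 40, 41, 39, 37]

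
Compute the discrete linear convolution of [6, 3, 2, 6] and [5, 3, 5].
y[0] = 6×5 = 30; y[1] = 6×3 + 3×5 = 33; y[2] = 6×5 + 3×3 + 2×5 = 49; y[3] = 3×5 + 2×3 + 6×5 = 51; y[4] = 2×5 + 6×3 = 28; y[5] = 6×5 = 30

[30, 33, 49, 51, 28, 30]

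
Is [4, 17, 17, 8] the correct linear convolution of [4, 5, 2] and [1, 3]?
Recompute linear convolution of [4, 5, 2] and [1, 3]: y[0] = 4×1 = 4; y[1] = 4×3 + 5×1 = 17; y[2] = 5×3 + 2×1 = 17; y[3] = 2×3 = 6 → [4, 17, 17, 6]. Compare to given [4, 17, 17, 8]: they differ at index 3: given 8, correct 6, so answer: No

No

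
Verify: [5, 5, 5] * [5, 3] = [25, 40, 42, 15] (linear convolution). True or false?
Recompute linear convolution of [5, 5, 5] and [5, 3]: y[0] = 5×5 = 25; y[1] = 5×3 + 5×5 = 40; y[2] = 5×3 + 5×5 = 40; y[3] = 5×3 = 15 → [25, 40, 40, 15]. Compare to given [25, 40, 42, 15]: they differ at index 2: given 42, correct 40, so answer: No

No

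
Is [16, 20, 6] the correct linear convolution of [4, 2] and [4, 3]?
Recompute linear convolution of [4, 2] and [4, 3]: y[0] = 4×4 = 16; y[1] = 4×3 + 2×4 = 20; y[2] = 2×3 = 6 → [16, 20, 6]. Given [16, 20, 6] matches, so answer: Yes

Yes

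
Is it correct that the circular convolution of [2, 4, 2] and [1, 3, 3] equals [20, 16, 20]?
Recompute circular convolution of [2, 4, 2] and [1, 3, 3]: y[0] = 2×1 + 4×3 + 2×3 = 20; y[1] = 2×3 + 4×1 + 2×3 = 16; y[2] = 2×3 + 4×3 + 2×1 = 20 → [20, 16, 20]. Given [20, 16, 20] matches, so answer: Yes

Yes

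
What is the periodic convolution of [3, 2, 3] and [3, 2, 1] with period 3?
Use y[k] = Σ_j s[j]·t[(k-j) mod 3]. y[0] = 3×3 + 2×1 + 3×2 = 17; y[1] = 3×2 + 2×3 + 3×1 = 15; y[2] = 3×1 + 2×2 + 3×3 = 16. Result: [17, 15, 16]

[17, 15, 16]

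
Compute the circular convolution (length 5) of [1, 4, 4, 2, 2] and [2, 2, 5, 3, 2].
Use y[k] = Σ_j x[j]·h[(k-j) mod 5]. y[0] = 1×2 + 4×2 + 4×3 + 2×5 + 2×2 = 36; y[1] = 1×2 + 4×2 + 4×2 + 2×3 + 2×5 = 34; y[2] = 1×5 + 4×2 + 4×2 + 2×2 + 2×3 = 31; y[3] = 1×3 + 4×5 + 4×2 + 2×2 + 2×2 = 39; y[4] = 1×2 + 4×3 + 4×5 + 2×2 + 2×2 = 42. Result: [36, 34, 31, 39, 42]

[36, 34, 31, 39, 42]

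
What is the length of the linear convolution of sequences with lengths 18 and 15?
Linear/full convolution length: m + n - 1 = 18 + 15 - 1 = 32

32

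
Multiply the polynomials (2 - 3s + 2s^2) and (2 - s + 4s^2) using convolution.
Ascending coefficients: a = [2, -3, 2], b = [2, -1, 4]. c[0] = 2×2 = 4; c[1] = 2×-1 + -3×2 = -8; c[2] = 2×4 + -3×-1 + 2×2 = 15; c[3] = -3×4 + 2×-1 = -14; c[4] = 2×4 = 8. Result coefficients: [4, -8, 15, -14, 8] → 4 - 8s + 15s^2 - 14s^3 + 8s^4

4 - 8s + 15s^2 - 14s^3 + 8s^4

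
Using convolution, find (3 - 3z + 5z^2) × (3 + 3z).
Ascending coefficients: a = [3, -3, 5], b = [3, 3]. c[0] = 3×3 = 9; c[1] = 3×3 + -3×3 = 0; c[2] = -3×3 + 5×3 = 6; c[3] = 5×3 = 15. Result coefficients: [9, 0, 6, 15] → 9 + 6z^2 + 15z^3

9 + 6z^2 + 15z^3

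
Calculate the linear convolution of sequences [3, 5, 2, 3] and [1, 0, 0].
y[0] = 3×1 = 3; y[1] = 3×0 + 5×1 = 5; y[2] = 3×0 + 5×0 + 2×1 = 2; y[3] = 5×0 + 2×0 + 3×1 = 3; y[4] = 2×0 + 3×0 = 0; y[5] = 3×0 = 0

[3, 5, 2, 3, 0, 0]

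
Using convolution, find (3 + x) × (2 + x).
Ascending coefficients: a = [3, 1], b = [2, 1]. c[0] = 3×2 = 6; c[1] = 3×1 + 1×2 = 5; c[2] = 1×1 = 1. Result coefficients: [6, 5, 1] → 6 + 5x + x^2

6 + 5x + x^2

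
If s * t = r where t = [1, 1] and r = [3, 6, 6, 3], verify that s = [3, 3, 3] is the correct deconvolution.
Forward-compute [3, 3, 3] * [1, 1]: r[0] = 3×1 = 3; r[1] = 3×1 + 3×1 = 6; r[2] = 3×1 + 3×1 = 6; r[3] = 3×1 = 3 → [3, 6, 6, 3]. Matches given r = [3, 6, 6, 3], so verified.

Verified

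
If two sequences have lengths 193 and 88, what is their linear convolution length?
Linear/full convolution length: m + n - 1 = 193 + 88 - 1 = 280

280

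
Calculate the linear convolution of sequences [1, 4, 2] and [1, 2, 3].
y[0] = 1×1 = 1; y[1] = 1×2 + 4×1 = 6; y[2] = 1×3 + 4×2 + 2×1 = 13; y[3] = 4×3 + 2×2 = 16; y[4] = 2×3 = 6

[1, 6, 13, 16, 6]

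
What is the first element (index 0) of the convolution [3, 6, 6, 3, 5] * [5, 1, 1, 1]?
Use y[k] = Σ_i a[i]·b[k-i] at k=0. y[0] = 3×5 = 15

15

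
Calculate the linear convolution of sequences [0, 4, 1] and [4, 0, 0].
y[0] = 0×4 = 0; y[1] = 0×0 + 4×4 = 16; y[2] = 0×0 + 4×0 + 1×4 = 4; y[3] = 4×0 + 1×0 = 0; y[4] = 1×0 = 0

[0, 16, 4, 0, 0]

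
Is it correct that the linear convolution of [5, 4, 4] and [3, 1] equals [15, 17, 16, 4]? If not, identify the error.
Recompute linear convolution of [5, 4, 4] and [3, 1]: y[0] = 5×3 = 15; y[1] = 5×1 + 4×3 = 17; y[2] = 4×1 + 4×3 = 16; y[3] = 4×1 = 4 → [15, 17, 16, 4]. Given [15, 17, 16, 4] matches, so answer: Yes

Yes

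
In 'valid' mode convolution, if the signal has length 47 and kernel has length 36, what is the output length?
'Valid' mode counts only positions where the kernel fully overlaps the signal: m - n + 1 = 47 - 36 + 1 = 12

12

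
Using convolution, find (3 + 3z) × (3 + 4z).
Ascending coefficients: a = [3, 3], b = [3, 4]. c[0] = 3×3 = 9; c[1] = 3×4 + 3×3 = 21; c[2] = 3×4 = 12. Result coefficients: [9, 21, 12] → 9 + 21z + 12z^2

9 + 21z + 12z^2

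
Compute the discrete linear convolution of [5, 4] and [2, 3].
y[0] = 5×2 = 10; y[1] = 5×3 + 4×2 = 23; y[2] = 4×3 = 12

[10, 23, 12]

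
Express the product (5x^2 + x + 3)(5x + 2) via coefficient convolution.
Ascending coefficients: a = [3, 1, 5], b = [2, 5]. c[0] = 3×2 = 6; c[1] = 3×5 + 1×2 = 17; c[2] = 1×5 + 5×2 = 15; c[3] = 5×5 = 25. Result coefficients: [6, 17, 15, 25] → 25x^3 + 15x^2 + 17x + 6

25x^3 + 15x^2 + 17x + 6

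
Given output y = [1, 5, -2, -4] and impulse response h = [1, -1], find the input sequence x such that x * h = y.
Deconvolve y=[1, 5, -2, -4] by h=[1, -1]. Since h[0]=1, solve forward: x[0] = y[0] / 1 = 1; x[1] = (y[1] - 1×-1) / 1 = 6; x[2] = (y[2] - 6×-1) / 1 = 4. So x = [1, 6, 4]. Check by forward convolution: y[0] = 1×1 = 1; y[1] = 1×-1 + 6×1 = 5; y[2] = 6×-1 + 4×1 = -2; y[3] = 4×-1 = -4

[1, 6, 4]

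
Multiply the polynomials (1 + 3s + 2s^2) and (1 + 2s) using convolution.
Ascending coefficients: a = [1, 3, 2], b = [1, 2]. c[0] = 1×1 = 1; c[1] = 1×2 + 3×1 = 5; c[2] = 3×2 + 2×1 = 8; c[3] = 2×2 = 4. Result coefficients: [1, 5, 8, 4] → 1 + 5s + 8s^2 + 4s^3

1 + 5s + 8s^2 + 4s^3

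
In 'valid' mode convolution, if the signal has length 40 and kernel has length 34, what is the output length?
'Valid' mode counts only positions where the kernel fully overlaps the signal: m - n + 1 = 40 - 34 + 1 = 7

7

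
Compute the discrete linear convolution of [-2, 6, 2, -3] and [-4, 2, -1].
y[0] = -2×-4 = 8; y[1] = -2×2 + 6×-4 = -28; y[2] = -2×-1 + 6×2 + 2×-4 = 6; y[3] = 6×-1 + 2×2 + -3×-4 = 10; y[4] = 2×-1 + -3×2 = -8; y[5] = -3×-1 = 3

[8, -28, 6, 10, -8, 3]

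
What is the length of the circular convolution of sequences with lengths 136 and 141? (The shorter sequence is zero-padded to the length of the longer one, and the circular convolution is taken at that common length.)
Circular convolution (zero-padding the shorter input) has length max(m, n) = max(136, 141) = 141

141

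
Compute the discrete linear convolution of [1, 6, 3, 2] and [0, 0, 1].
y[0] = 1×0 = 0; y[1] = 1×0 + 6×0 = 0; y[2] = 1×1 + 6×0 + 3×0 = 1; y[3] = 6×1 + 3×0 + 2×0 = 6; y[4] = 3×1 + 2×0 = 3; y[5] = 2×1 = 2

[0, 0, 1, 6, 3, 2]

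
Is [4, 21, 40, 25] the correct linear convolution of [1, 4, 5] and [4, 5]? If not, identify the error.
Recompute linear convolution of [1, 4, 5] and [4, 5]: y[0] = 1×4 = 4; y[1] = 1×5 + 4×4 = 21; y[2] = 4×5 + 5×4 = 40; y[3] = 5×5 = 25 → [4, 21, 40, 25]. Given [4, 21, 40, 25] matches, so answer: Yes

Yes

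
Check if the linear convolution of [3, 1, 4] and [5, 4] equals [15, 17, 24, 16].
Recompute linear convolution of [3, 1, 4] and [5, 4]: y[0] = 3×5 = 15; y[1] = 3×4 + 1×5 = 17; y[2] = 1×4 + 4×5 = 24; y[3] = 4×4 = 16 → [15, 17, 24, 16]. Given [15, 17, 24, 16] matches, so answer: Yes

Yes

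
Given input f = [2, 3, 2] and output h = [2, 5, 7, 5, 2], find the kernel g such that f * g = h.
Output length 5 = len(f) + len(g) - 1 ⇒ len(g) = 3. Solve g forward using g[k] = (h[k] - Σ_{i≥1} f[i]·g[k-i]) / f[0]: g[0] = h[0] / f[0] = 2 / 2 = 1; g[1] = (h[1] - 3×1) / f[0] = (5 - 3×1) / 2 = 1; g[2] = (h[2] - 3×1 - 2×1) / f[0] = (7 - 3×1 - 2×1) / 2 = 1. So g = [1, 1, 1]. Forward-check [2, 3, 2] * [1, 1, 1]: h[0] = 2×1 = 2; h[1] = 2×1 + 3×1 = 5; h[2] = 2×1 + 3×1 + 2×1 = 7; h[3] = 3×1 + 2×1 = 5; h[4] = 2×1 = 2 → [2, 5, 7, 5, 2] ✓

[1, 1, 1]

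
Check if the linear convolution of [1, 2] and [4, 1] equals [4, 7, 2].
Recompute linear convolution of [1, 2] and [4, 1]: y[0] = 1×4 = 4; y[1] = 1×1 + 2×4 = 9; y[2] = 2×1 = 2 → [4, 9, 2]. Compare to given [4, 7, 2]: they differ at index 1: given 7, correct 9, so answer: No

No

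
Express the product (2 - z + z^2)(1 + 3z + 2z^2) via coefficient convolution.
Ascending coefficients: a = [2, -1, 1], b = [1, 3, 2]. c[0] = 2×1 = 2; c[1] = 2×3 + -1×1 = 5; c[2] = 2×2 + -1×3 + 1×1 = 2; c[3] = -1×2 + 1×3 = 1; c[4] = 1×2 = 2. Result coefficients: [2, 5, 2, 1, 2] → 2 + 5z + 2z^2 + z^3 + 2z^4

2 + 5z + 2z^2 + z^3 + 2z^4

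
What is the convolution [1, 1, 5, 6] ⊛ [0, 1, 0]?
y[0] = 1×0 = 0; y[1] = 1×1 + 1×0 = 1; y[2] = 1×0 + 1×1 + 5×0 = 1; y[3] = 1×0 + 5×1 + 6×0 = 5; y[4] = 5×0 + 6×1 = 6; y[5] = 6×0 = 0

[0, 1, 1, 5, 6, 0]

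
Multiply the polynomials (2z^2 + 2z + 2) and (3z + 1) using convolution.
Ascending coefficients: a = [2, 2, 2], b = [1, 3]. c[0] = 2×1 = 2; c[1] = 2×3 + 2×1 = 8; c[2] = 2×3 + 2×1 = 8; c[3] = 2×3 = 6. Result coefficients: [2, 8, 8, 6] → 6z^3 + 8z^2 + 8z + 2

6z^3 + 8z^2 + 8z + 2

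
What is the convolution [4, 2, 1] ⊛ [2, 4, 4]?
y[0] = 4×2 = 8; y[1] = 4×4 + 2×2 = 20; y[2] = 4×4 + 2×4 + 1×2 = 26; y[3] = 2×4 + 1×4 = 12; y[4] = 1×4 = 4

[8, 20, 26, 12, 4]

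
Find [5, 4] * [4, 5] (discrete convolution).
y[0] = 5×4 = 20; y[1] = 5×5 + 4×4 = 41; y[2] = 4×5 = 20

[20, 41, 20]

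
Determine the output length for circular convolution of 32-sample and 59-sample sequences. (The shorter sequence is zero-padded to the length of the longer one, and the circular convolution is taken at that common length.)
Circular convolution (zero-padding the shorter input) has length max(m, n) = max(32, 59) = 59

59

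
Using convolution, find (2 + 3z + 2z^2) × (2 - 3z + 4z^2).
Ascending coefficients: a = [2, 3, 2], b = [2, -3, 4]. c[0] = 2×2 = 4; c[1] = 2×-3 + 3×2 = 0; c[2] = 2×4 + 3×-3 + 2×2 = 3; c[3] = 3×4 + 2×-3 = 6; c[4] = 2×4 = 8. Result coefficients: [4, 0, 3, 6, 8] → 4 + 3z^2 + 6z^3 + 8z^4

4 + 3z^2 + 6z^3 + 8z^4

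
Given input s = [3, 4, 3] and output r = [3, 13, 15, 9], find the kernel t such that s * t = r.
Output length 4 = len(s) + len(t) - 1 ⇒ len(t) = 2. Solve t forward using t[k] = (r[k] - Σ_{i≥1} s[i]·t[k-i]) / s[0]: t[0] = r[0] / s[0] = 3 / 3 = 1; t[1] = (r[1] - 4×1) / s[0] = (13 - 4×1) / 3 = 3. So t = [1, 3]. Forward-check [3, 4, 3] * [1, 3]: r[0] = 3×1 = 3; r[1] = 3×3 + 4×1 = 13; r[2] = 4×3 + 3×1 = 15; r[3] = 3×3 = 9 → [3, 13, 15, 9] ✓

[1, 3]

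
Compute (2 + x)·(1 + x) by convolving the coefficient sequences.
Ascending coefficients: a = [2, 1], b = [1, 1]. c[0] = 2×1 = 2; c[1] = 2×1 + 1×1 = 3; c[2] = 1×1 = 1. Result coefficients: [2, 3, 1] → 2 + 3x + x^2

2 + 3x + x^2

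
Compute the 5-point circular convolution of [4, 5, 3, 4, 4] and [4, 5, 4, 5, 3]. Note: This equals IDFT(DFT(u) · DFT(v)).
Either evaluate y[k] = Σ_j u[j]·v[(k-j) mod 5] directly, or use IDFT(DFT(u) · DFT(v)). y[0] = 4×4 + 5×3 + 3×5 + 4×4 + 4×5 = 82; y[1] = 4×5 + 5×4 + 3×3 + 4×5 + 4×4 = 85; y[2] = 4×4 + 5×5 + 3×4 + 4×3 + 4×5 = 85; y[3] = 4×5 + 5×4 + 3×5 + 4×4 + 4×3 = 83; y[4] = 4×3 + 5×5 + 3×4 + 4×5 + 4×4 = 85. Result: [82, 85, 85, 83, 85]

[82, 85, 85, 83, 85]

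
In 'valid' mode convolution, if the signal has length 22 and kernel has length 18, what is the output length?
'Valid' mode counts only positions where the kernel fully overlaps the signal: m - n + 1 = 22 - 18 + 1 = 5

5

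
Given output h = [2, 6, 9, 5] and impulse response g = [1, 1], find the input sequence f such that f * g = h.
Deconvolve h=[2, 6, 9, 5] by g=[1, 1]. Since g[0]=1, solve forward: f[0] = h[0] / 1 = 2; f[1] = (h[1] - 2×1) / 1 = 4; f[2] = (h[2] - 4×1) / 1 = 5. So f = [2, 4, 5]. Check by forward convolution: h[0] = 2×1 = 2; h[1] = 2×1 + 4×1 = 6; h[2] = 4×1 + 5×1 = 9; h[3] = 5×1 = 5

[2, 4, 5]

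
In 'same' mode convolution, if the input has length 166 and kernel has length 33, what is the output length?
'Same' mode returns an output with the same length as the input: 166

166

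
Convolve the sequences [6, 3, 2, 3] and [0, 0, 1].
y[0] = 6×0 = 0; y[1] = 6×0 + 3×0 = 0; y[2] = 6×1 + 3×0 + 2×0 = 6; y[3] = 3×1 + 2×0 + 3×0 = 3; y[4] = 2×1 + 3×0 = 2; y[5] = 3×1 = 3

[0, 0, 6, 3, 2, 3]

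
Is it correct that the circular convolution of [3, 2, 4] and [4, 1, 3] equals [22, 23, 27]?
Recompute circular convolution of [3, 2, 4] and [4, 1, 3]: y[0] = 3×4 + 2×3 + 4×1 = 22; y[1] = 3×1 + 2×4 + 4×3 = 23; y[2] = 3×3 + 2×1 + 4×4 = 27 → [22, 23, 27]. Given [22, 23, 27] matches, so answer: Yes

Yes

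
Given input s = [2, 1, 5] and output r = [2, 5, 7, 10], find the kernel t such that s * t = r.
Output length 4 = len(s) + len(t) - 1 ⇒ len(t) = 2. Solve t forward using t[k] = (r[k] - Σ_{i≥1} s[i]·t[k-i]) / s[0]: t[0] = r[0] / s[0] = 2 / 2 = 1; t[1] = (r[1] - 1×1) / s[0] = (5 - 1×1) / 2 = 2. So t = [1, 2]. Forward-check [2, 1, 5] * [1, 2]: r[0] = 2×1 = 2; r[1] = 2×2 + 1×1 = 5; r[2] = 1×2 + 5×1 = 7; r[3] = 5×2 = 10 → [2, 5, 7, 10] ✓

[1, 2]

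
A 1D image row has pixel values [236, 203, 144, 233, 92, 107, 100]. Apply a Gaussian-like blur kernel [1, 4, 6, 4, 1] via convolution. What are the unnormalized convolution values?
Convolve image row [236, 203, 144, 233, 92, 107, 100] with kernel [1, 4, 6, 4, 1]: y[0] = 236×1 = 236; y[1] = 236×4 + 203×1 = 1147; y[2] = 236×6 + 203×4 + 144×1 = 2372; y[3] = 236×4 + 203×6 + 144×4 + 233×1 = 2971; y[4] = 236×1 + 203×4 + 144×6 + 233×4 + 92×1 = 2936; y[5] = 203×1 + 144×4 + 233×6 + 92×4 + 107×1 = 2652; y[6] = 144×1 + 233×4 + 92×6 + 107×4 + 100×1 = 2156; y[7] = 233×1 + 92×4 + 107×6 + 100×4 = 1643; y[8] = 92×1 + 107×4 + 100×6 = 1120; y[9] = 107×1 + 100×4 = 507; y[10] = 100×1 = 100 → [236, 1147, 2372, 2971, 2936, 2652, 2156, 1643, 1120, 507, 100]. Normalization factor = sum(kernel) = 16.

[236, 1147, 2372, 2971, 2936, 2652, 2156, 1643, 1120, 507, 100]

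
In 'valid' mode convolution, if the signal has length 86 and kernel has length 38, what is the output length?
'Valid' mode counts only positions where the kernel fully overlaps the signal: m - n + 1 = 86 - 38 + 1 = 49

49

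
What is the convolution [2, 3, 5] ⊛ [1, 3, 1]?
y[0] = 2×1 = 2; y[1] = 2×3 + 3×1 = 9; y[2] = 2×1 + 3×3 + 5×1 = 16; y[3] = 3×1 + 5×3 = 18; y[4] = 5×1 = 5

[2, 9, 16, 18, 5]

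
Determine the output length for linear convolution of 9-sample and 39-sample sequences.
Linear/full convolution length: m + n - 1 = 9 + 39 - 1 = 47

47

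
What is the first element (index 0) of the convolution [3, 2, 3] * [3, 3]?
Use y[k] = Σ_i a[i]·b[k-i] at k=0. y[0] = 3×3 = 9

9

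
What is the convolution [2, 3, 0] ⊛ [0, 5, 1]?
y[0] = 2×0 = 0; y[1] = 2×5 + 3×0 = 10; y[2] = 2×1 + 3×5 + 0×0 = 17; y[3] = 3×1 + 0×5 = 3; y[4] = 0×1 = 0

[0, 10, 17, 3, 0]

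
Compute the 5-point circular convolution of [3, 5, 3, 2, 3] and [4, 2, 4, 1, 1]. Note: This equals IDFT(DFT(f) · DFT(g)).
Either evaluate y[k] = Σ_j f[j]·g[(k-j) mod 5] directly, or use IDFT(DFT(f) · DFT(g)). y[0] = 3×4 + 5×1 + 3×1 + 2×4 + 3×2 = 34; y[1] = 3×2 + 5×4 + 3×1 + 2×1 + 3×4 = 43; y[2] = 3×4 + 5×2 + 3×4 + 2×1 + 3×1 = 39; y[3] = 3×1 + 5×4 + 3×2 + 2×4 + 3×1 = 40; y[4] = 3×1 + 5×1 + 3×4 + 2×2 + 3×4 = 36. Result: [34, 43, 39, 40, 36]

[34, 43, 39, 40, 36]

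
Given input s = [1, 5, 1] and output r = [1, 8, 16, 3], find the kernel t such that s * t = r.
Output length 4 = len(s) + len(t) - 1 ⇒ len(t) = 2. Solve t forward using t[k] = (r[k] - Σ_{i≥1} s[i]·t[k-i]) / s[0]: t[0] = r[0] / s[0] = 1 / 1 = 1; t[1] = (r[1] - 5×1) / s[0] = (8 - 5×1) / 1 = 3. So t = [1, 3]. Forward-check [1, 5, 1] * [1, 3]: r[0] = 1×1 = 1; r[1] = 1×3 + 5×1 = 8; r[2] = 5×3 + 1×1 = 16; r[3] = 1×3 = 3 → [1, 8, 16, 3] ✓

[1, 3]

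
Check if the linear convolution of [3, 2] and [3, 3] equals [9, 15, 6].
Recompute linear convolution of [3, 2] and [3, 3]: y[0] = 3×3 = 9; y[1] = 3×3 + 2×3 = 15; y[2] = 2×3 = 6 → [9, 15, 6]. Given [9, 15, 6] matches, so answer: Yes

Yes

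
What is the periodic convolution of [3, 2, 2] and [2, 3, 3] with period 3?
Use y[k] = Σ_j f[j]·g[(k-j) mod 3]. y[0] = 3×2 + 2×3 + 2×3 = 18; y[1] = 3×3 + 2×2 + 2×3 = 19; y[2] = 3×3 + 2×3 + 2×2 = 19. Result: [18, 19, 19]

[18, 19, 19]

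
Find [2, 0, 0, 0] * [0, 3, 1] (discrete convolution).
y[0] = 2×0 = 0; y[1] = 2×3 + 0×0 = 6; y[2] = 2×1 + 0×3 + 0×0 = 2; y[3] = 0×1 + 0×3 + 0×0 = 0; y[4] = 0×1 + 0×3 = 0; y[5] = 0×1 = 0

[0, 6, 2, 0, 0, 0]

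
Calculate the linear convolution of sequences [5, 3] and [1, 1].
y[0] = 5×1 = 5; y[1] = 5×1 + 3×1 = 8; y[2] = 3×1 = 3

[5, 8, 3]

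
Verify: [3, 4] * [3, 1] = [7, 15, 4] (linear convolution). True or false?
Recompute linear convolution of [3, 4] and [3, 1]: y[0] = 3×3 = 9; y[1] = 3×1 + 4×3 = 15; y[2] = 4×1 = 4 → [9, 15, 4]. Compare to given [7, 15, 4]: they differ at index 0: given 7, correct 9, so answer: No

No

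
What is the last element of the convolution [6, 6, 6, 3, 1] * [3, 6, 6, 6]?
Use y[k] = Σ_i a[i]·b[k-i] at k=7. y[7] = 1×6 = 6

6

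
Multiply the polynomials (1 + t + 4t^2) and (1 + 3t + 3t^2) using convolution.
Ascending coefficients: a = [1, 1, 4], b = [1, 3, 3]. c[0] = 1×1 = 1; c[1] = 1×3 + 1×1 = 4; c[2] = 1×3 + 1×3 + 4×1 = 10; c[3] = 1×3 + 4×3 = 15; c[4] = 4×3 = 12. Result coefficients: [1, 4, 10, 15, 12] → 1 + 4t + 10t^2 + 15t^3 + 12t^4

1 + 4t + 10t^2 + 15t^3 + 12t^4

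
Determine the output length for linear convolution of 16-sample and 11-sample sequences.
Linear/full convolution length: m + n - 1 = 16 + 11 - 1 = 26

26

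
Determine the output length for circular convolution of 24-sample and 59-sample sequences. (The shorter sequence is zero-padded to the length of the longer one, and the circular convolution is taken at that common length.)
Circular convolution (zero-padding the shorter input) has length max(m, n) = max(24, 59) = 59

59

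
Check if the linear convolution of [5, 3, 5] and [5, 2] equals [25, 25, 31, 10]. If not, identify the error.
Recompute linear convolution of [5, 3, 5] and [5, 2]: y[0] = 5×5 = 25; y[1] = 5×2 + 3×5 = 25; y[2] = 3×2 + 5×5 = 31; y[3] = 5×2 = 10 → [25, 25, 31, 10]. Given [25, 25, 31, 10] matches, so answer: Yes

Yes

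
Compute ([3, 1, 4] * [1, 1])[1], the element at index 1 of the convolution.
Use y[k] = Σ_i a[i]·b[k-i] at k=1. y[1] = 3×1 + 1×1 = 4

4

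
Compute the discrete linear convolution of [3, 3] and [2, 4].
y[0] = 3×2 = 6; y[1] = 3×4 + 3×2 = 18; y[2] = 3×4 = 12

[6, 18, 12]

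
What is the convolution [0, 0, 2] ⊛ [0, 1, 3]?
y[0] = 0×0 = 0; y[1] = 0×1 + 0×0 = 0; y[2] = 0×3 + 0×1 + 2×0 = 0; y[3] = 0×3 + 2×1 = 2; y[4] = 2×3 = 6

[0, 0, 0, 2, 6]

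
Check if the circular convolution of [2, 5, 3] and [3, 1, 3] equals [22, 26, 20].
Recompute circular convolution of [2, 5, 3] and [3, 1, 3]: y[0] = 2×3 + 5×3 + 3×1 = 24; y[1] = 2×1 + 5×3 + 3×3 = 26; y[2] = 2×3 + 5×1 + 3×3 = 20 → [24, 26, 20]. Compare to given [22, 26, 20]: they differ at index 0: given 22, correct 24, so answer: No

No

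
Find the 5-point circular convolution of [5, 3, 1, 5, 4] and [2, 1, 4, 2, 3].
Use y[k] = Σ_j x[j]·h[(k-j) mod 5]. y[0] = 5×2 + 3×3 + 1×2 + 5×4 + 4×1 = 45; y[1] = 5×1 + 3×2 + 1×3 + 5×2 + 4×4 = 40; y[2] = 5×4 + 3×1 + 1×2 + 5×3 + 4×2 = 48; y[3] = 5×2 + 3×4 + 1×1 + 5×2 + 4×3 = 45; y[4] = 5×3 + 3×2 + 1×4 + 5×1 + 4×2 = 38. Result: [45, 40, 48, 45, 38]

[45, 40, 48, 45, 38]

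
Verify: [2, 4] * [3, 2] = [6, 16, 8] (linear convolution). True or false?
Recompute linear convolution of [2, 4] and [3, 2]: y[0] = 2×3 = 6; y[1] = 2×2 + 4×3 = 16; y[2] = 4×2 = 8 → [6, 16, 8]. Given [6, 16, 8] matches, so answer: Yes

Yes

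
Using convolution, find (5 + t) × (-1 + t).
Ascending coefficients: a = [5, 1], b = [-1, 1]. c[0] = 5×-1 = -5; c[1] = 5×1 + 1×-1 = 4; c[2] = 1×1 = 1. Result coefficients: [-5, 4, 1] → -5 + 4t + t^2

-5 + 4t + t^2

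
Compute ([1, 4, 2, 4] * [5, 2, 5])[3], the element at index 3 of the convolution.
Use y[k] = Σ_i a[i]·b[k-i] at k=3. y[3] = 4×5 + 2×2 + 4×5 = 44

44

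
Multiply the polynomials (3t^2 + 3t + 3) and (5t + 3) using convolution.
Ascending coefficients: a = [3, 3, 3], b = [3, 5]. c[0] = 3×3 = 9; c[1] = 3×5 + 3×3 = 24; c[2] = 3×5 + 3×3 = 24; c[3] = 3×5 = 15. Result coefficients: [9, 24, 24, 15] → 15t^3 + 24t^2 + 24t + 9

15t^3 + 24t^2 + 24t + 9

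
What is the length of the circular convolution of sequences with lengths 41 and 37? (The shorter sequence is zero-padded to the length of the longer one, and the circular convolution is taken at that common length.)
Circular convolution (zero-padding the shorter input) has length max(m, n) = max(41, 37) = 41

41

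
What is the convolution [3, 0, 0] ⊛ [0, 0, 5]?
y[0] = 3×0 = 0; y[1] = 3×0 + 0×0 = 0; y[2] = 3×5 + 0×0 + 0×0 = 15; y[3] = 0×5 + 0×0 = 0; y[4] = 0×5 = 0

[0, 0, 15, 0, 0]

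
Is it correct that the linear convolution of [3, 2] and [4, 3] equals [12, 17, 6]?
Recompute linear convolution of [3, 2] and [4, 3]: y[0] = 3×4 = 12; y[1] = 3×3 + 2×4 = 17; y[2] = 2×3 = 6 → [12, 17, 6]. Given [12, 17, 6] matches, so answer: Yes

Yes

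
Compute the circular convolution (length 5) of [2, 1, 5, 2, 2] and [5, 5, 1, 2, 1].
Use y[k] = Σ_j a[j]·b[(k-j) mod 5]. y[0] = 2×5 + 1×1 + 5×2 + 2×1 + 2×5 = 33; y[1] = 2×5 + 1×5 + 5×1 + 2×2 + 2×1 = 26; y[2] = 2×1 + 1×5 + 5×5 + 2×1 + 2×2 = 38; y[3] = 2×2 + 1×1 + 5×5 + 2×5 + 2×1 = 42; y[4] = 2×1 + 1×2 + 5×1 + 2×5 + 2×5 = 29. Result: [33, 26, 38, 42, 29]

[33, 26, 38, 42, 29]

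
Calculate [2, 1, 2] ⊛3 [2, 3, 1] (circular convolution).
Use y[k] = Σ_j s[j]·t[(k-j) mod 3]. y[0] = 2×2 + 1×1 + 2×3 = 11; y[1] = 2×3 + 1×2 + 2×1 = 10; y[2] = 2×1 + 1×3 + 2×2 = 9. Result: [11, 10, 9]

[11, 10, 9]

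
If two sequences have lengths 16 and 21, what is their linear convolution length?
Linear/full convolution length: m + n - 1 = 16 + 21 - 1 = 36

36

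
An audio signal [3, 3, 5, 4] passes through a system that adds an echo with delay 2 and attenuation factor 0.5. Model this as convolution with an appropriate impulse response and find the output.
Direct-path + delayed-attenuated-path model → impulse response h = [1, 0, 0.5] (1 at lag 0, 0.5 at lag 2). Output y[n] = x[n] + 0.5·x[n - 2] (with x[n] = 0 outside 0..3): y[0] = 3 + 0.5×0 = 3; y[1] = 3 + 0.5×0 = 3; y[2] = 5 + 0.5×3 = 6.5; y[3] = 4 + 0.5×3 = 5.5; y[4] = 0 + 0.5×5 = 2.5; y[5] = 0 + 0.5×4 = 2.0. So y = [3, 3, 6.5, 5.5, 2.5, 2.0]

[3, 3, 6.5, 5.5, 2.5, 2.0]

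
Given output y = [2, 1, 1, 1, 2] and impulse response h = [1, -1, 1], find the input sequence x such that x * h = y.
Deconvolve y=[2, 1, 1, 1, 2] by h=[1, -1, 1]. Since h[0]=1, solve forward: x[0] = y[0] / 1 = 2; x[1] = (y[1] - 2×-1) / 1 = 3; x[2] = (y[2] - 3×-1 - 2×1) / 1 = 2. So x = [2, 3, 2]. Check by forward convolution: y[0] = 2×1 = 2; y[1] = 2×-1 + 3×1 = 1; y[2] = 2×1 + 3×-1 + 2×1 = 1; y[3] = 3×1 + 2×-1 = 1; y[4] = 2×1 = 2

[2, 3, 2]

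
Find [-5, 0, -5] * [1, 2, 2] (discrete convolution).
y[0] = -5×1 = -5; y[1] = -5×2 + 0×1 = -10; y[2] = -5×2 + 0×2 + -5×1 = -15; y[3] = 0×2 + -5×2 = -10; y[4] = -5×2 = -10

[-5, -10, -15, -10, -10]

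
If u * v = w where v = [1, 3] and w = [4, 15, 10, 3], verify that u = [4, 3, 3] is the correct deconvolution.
Forward-compute [4, 3, 3] * [1, 3]: w[0] = 4×1 = 4; w[1] = 4×3 + 3×1 = 15; w[2] = 3×3 + 3×1 = 12; w[3] = 3×3 = 9 → [4, 15, 12, 9]. Does not match given w = [4, 15, 10, 3].

Not verified. [4, 3, 3] * [1, 3] = [4, 15, 12, 9], which differs from [4, 15, 10, 3] at index 2.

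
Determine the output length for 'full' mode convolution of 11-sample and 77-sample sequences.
Linear/full convolution length: m + n - 1 = 11 + 77 - 1 = 87

87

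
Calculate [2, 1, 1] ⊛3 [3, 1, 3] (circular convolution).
Use y[k] = Σ_j x[j]·h[(k-j) mod 3]. y[0] = 2×3 + 1×3 + 1×1 = 10; y[1] = 2×1 + 1×3 + 1×3 = 8; y[2] = 2×3 + 1×1 + 1×3 = 10. Result: [10, 8, 10]

[10, 8, 10]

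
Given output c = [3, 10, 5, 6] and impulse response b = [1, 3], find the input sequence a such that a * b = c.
Deconvolve c=[3, 10, 5, 6] by b=[1, 3]. Since b[0]=1, solve forward: a[0] = c[0] / 1 = 3; a[1] = (c[1] - 3×3) / 1 = 1; a[2] = (c[2] - 1×3) / 1 = 2. So a = [3, 1, 2]. Check by forward convolution: c[0] = 3×1 = 3; c[1] = 3×3 + 1×1 = 10; c[2] = 1×3 + 2×1 = 5; c[3] = 2×3 = 6

[3, 1, 2]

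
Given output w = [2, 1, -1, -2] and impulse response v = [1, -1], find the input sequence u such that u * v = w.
Deconvolve w=[2, 1, -1, -2] by v=[1, -1]. Since v[0]=1, solve forward: u[0] = w[0] / 1 = 2; u[1] = (w[1] - 2×-1) / 1 = 3; u[2] = (w[2] - 3×-1) / 1 = 2. So u = [2, 3, 2]. Check by forward convolution: w[0] = 2×1 = 2; w[1] = 2×-1 + 3×1 = 1; w[2] = 3×-1 + 2×1 = -1; w[3] = 2×-1 = -2

[2, 3, 2]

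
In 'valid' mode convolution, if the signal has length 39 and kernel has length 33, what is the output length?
'Valid' mode counts only positions where the kernel fully overlaps the signal: m - n + 1 = 39 - 33 + 1 = 7

7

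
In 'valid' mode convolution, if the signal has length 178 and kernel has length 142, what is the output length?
'Valid' mode counts only positions where the kernel fully overlaps the signal: m - n + 1 = 178 - 142 + 1 = 37

37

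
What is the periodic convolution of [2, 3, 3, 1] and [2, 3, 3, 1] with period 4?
Use y[k] = Σ_j x[j]·h[(k-j) mod 4]. y[0] = 2×2 + 3×1 + 3×3 + 1×3 = 19; y[1] = 2×3 + 3×2 + 3×1 + 1×3 = 18; y[2] = 2×3 + 3×3 + 3×2 + 1×1 = 22; y[3] = 2×1 + 3×3 + 3×3 + 1×2 = 22. Result: [19, 18, 22, 22]

[19, 18, 22, 22]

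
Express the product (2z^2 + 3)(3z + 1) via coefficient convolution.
Ascending coefficients: a = [3, 0, 2], b = [1, 3]. c[0] = 3×1 = 3; c[1] = 3×3 + 0×1 = 9; c[2] = 0×3 + 2×1 = 2; c[3] = 2×3 = 6. Result coefficients: [3, 9, 2, 6] → 6z^3 + 2z^2 + 9z + 3

6z^3 + 2z^2 + 9z + 3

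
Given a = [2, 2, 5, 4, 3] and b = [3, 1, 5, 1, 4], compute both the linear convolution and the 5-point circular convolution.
Linear: y_lin[0] = 2×3 = 6; y_lin[1] = 2×1 + 2×3 = 8; y_lin[2] = 2×5 + 2×1 + 5×3 = 27; y_lin[3] = 2×1 + 2×5 + 5×1 + 4×3 = 29; y_lin[4] = 2×4 + 2×1 + 5×5 + 4×1 + 3×3 = 48; y_lin[5] = 2×4 + 5×1 + 4×5 + 3×1 = 36; y_lin[6] = 5×4 + 4×1 + 3×5 = 39; y_lin[7] = 4×4 + 3×1 = 19; y_lin[8] = 3×4 = 12 → [6, 8, 27, 29, 48, 36, 39, 19, 12]. Circular (length 5): y[0] = 2×3 + 2×4 + 5×1 + 4×5 + 3×1 = 42; y[1] = 2×1 + 2×3 + 5×4 + 4×1 + 3×5 = 47; y[2] = 2×5 + 2×1 + 5×3 + 4×4 + 3×1 = 46; y[3] = 2×1 + 2×5 + 5×1 + 4×3 + 3×4 = 41; y[4] = 2×4 + 2×1 + 5×5 + 4×1 + 3×3 = 48 → [42, 47, 46, 41, 48]

Linear: [6, 8, 27, 29, 48, 36, 39, 19, 12], Circular: [42, 47, 46, 41, 48]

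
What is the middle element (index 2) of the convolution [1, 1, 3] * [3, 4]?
Use y[k] = Σ_i a[i]·b[k-i] at k=2. y[2] = 1×4 + 3×3 = 13

13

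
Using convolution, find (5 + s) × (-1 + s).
Ascending coefficients: a = [5, 1], b = [-1, 1]. c[0] = 5×-1 = -5; c[1] = 5×1 + 1×-1 = 4; c[2] = 1×1 = 1. Result coefficients: [-5, 4, 1] → -5 + 4s + s^2

-5 + 4s + s^2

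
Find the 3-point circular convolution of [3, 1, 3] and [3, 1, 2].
Use y[k] = Σ_j a[j]·b[(k-j) mod 3]. y[0] = 3×3 + 1×2 + 3×1 = 14; y[1] = 3×1 + 1×3 + 3×2 = 12; y[2] = 3×2 + 1×1 + 3×3 = 16. Result: [14, 12, 16]

[14, 12, 16]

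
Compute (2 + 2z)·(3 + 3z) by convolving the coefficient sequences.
Ascending coefficients: a = [2, 2], b = [3, 3]. c[0] = 2×3 = 6; c[1] = 2×3 + 2×3 = 12; c[2] = 2×3 = 6. Result coefficients: [6, 12, 6] → 6 + 12z + 6z^2

6 + 12z + 6z^2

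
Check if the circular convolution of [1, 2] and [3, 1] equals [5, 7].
Recompute circular convolution of [1, 2] and [3, 1]: y[0] = 1×3 + 2×1 = 5; y[1] = 1×1 + 2×3 = 7 → [5, 7]. Given [5, 7] matches, so answer: Yes

Yes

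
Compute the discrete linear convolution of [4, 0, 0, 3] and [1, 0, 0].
y[0] = 4×1 = 4; y[1] = 4×0 + 0×1 = 0; y[2] = 4×0 + 0×0 + 0×1 = 0; y[3] = 0×0 + 0×0 + 3×1 = 3; y[4] = 0×0 + 3×0 = 0; y[5] = 3×0 = 0

[4, 0, 0, 3, 0, 0]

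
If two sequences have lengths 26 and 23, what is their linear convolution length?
Linear/full convolution length: m + n - 1 = 26 + 23 - 1 = 48

48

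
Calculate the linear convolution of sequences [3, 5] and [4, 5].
y[0] = 3×4 = 12; y[1] = 3×5 + 5×4 = 35; y[2] = 5×5 = 25

[12, 35, 25]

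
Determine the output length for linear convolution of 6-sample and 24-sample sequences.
Linear/full convolution length: m + n - 1 = 6 + 24 - 1 = 29

29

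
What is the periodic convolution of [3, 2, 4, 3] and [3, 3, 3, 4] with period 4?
Use y[k] = Σ_j u[j]·v[(k-j) mod 4]. y[0] = 3×3 + 2×4 + 4×3 + 3×3 = 38; y[1] = 3×3 + 2×3 + 4×4 + 3×3 = 40; y[2] = 3×3 + 2×3 + 4×3 + 3×4 = 39; y[3] = 3×4 + 2×3 + 4×3 + 3×3 = 39. Result: [38, 40, 39, 39]

[38, 40, 39, 39]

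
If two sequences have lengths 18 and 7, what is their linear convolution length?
Linear/full convolution length: m + n - 1 = 18 + 7 - 1 = 24

24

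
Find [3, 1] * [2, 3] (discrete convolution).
y[0] = 3×2 = 6; y[1] = 3×3 + 1×2 = 11; y[2] = 1×3 = 3

[6, 11, 3]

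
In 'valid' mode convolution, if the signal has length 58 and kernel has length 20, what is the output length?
'Valid' mode counts only positions where the kernel fully overlaps the signal: m - n + 1 = 58 - 20 + 1 = 39

39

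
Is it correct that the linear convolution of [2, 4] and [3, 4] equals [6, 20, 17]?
Recompute linear convolution of [2, 4] and [3, 4]: y[0] = 2×3 = 6; y[1] = 2×4 + 4×3 = 20; y[2] = 4×4 = 16 → [6, 20, 16]. Compare to given [6, 20, 17]: they differ at index 2: given 17, correct 16, so answer: No

No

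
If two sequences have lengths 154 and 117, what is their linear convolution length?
Linear/full convolution length: m + n - 1 = 154 + 117 - 1 = 270

270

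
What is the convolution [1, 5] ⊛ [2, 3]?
y[0] = 1×2 = 2; y[1] = 1×3 + 5×2 = 13; y[2] = 5×3 = 15

[2, 13, 15]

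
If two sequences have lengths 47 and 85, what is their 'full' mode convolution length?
Linear/full convolution length: m + n - 1 = 47 + 85 - 1 = 131

131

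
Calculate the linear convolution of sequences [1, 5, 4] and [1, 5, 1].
y[0] = 1×1 = 1; y[1] = 1×5 + 5×1 = 10; y[2] = 1×1 + 5×5 + 4×1 = 30; y[3] = 5×1 + 4×5 = 25; y[4] = 4×1 = 4

[1, 10, 30, 25, 4]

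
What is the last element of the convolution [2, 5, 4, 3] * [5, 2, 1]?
Use y[k] = Σ_i a[i]·b[k-i] at k=5. y[5] = 3×1 = 3

3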